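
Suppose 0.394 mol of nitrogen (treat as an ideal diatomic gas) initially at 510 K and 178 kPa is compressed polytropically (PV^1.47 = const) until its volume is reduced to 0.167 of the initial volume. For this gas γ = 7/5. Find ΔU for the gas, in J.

V₁ = nRT₁/P₁ = 0.394×8.314×510/178 = 9.39 L.
Polytropic n=1.47: T₂ = T₁(V₁/V₂)^(n−1) = 510×(5.99)^0.47 = 1180 K; P₂ = P₁(V₁/V₂)^n = 2470 kPa.
For an ideal gas ΔU = nCvΔT with Cv = (5/2)R = 20.8 J/(mol·K).
ΔU = 0.394×20.8×(1180−510) = 5510 J.

5510 J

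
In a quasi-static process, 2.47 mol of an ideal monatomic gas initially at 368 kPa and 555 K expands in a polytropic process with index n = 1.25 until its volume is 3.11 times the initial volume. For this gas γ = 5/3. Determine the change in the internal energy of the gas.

V₁ = nRT₁/P₁ = 2.47×8.314×555/368 = 31.0 L.
Polytropic n=1.25: T₂ = T₁(V₁/V₂)^(n−1) = 555×(0.322)^0.25 = 418 K; P₂ = P₁(V₁/V₂)^n = 89.1 kPa.
For an ideal gas ΔU = nCvΔT with Cv = (3/2)R = 12.5 J/(mol·K).
ΔU = 2.47×12.5×(418−555) = -4220 J.

-4220 J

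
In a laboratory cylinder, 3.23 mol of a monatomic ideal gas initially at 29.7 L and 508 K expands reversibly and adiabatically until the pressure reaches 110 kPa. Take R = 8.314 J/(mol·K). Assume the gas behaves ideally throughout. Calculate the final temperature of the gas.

287 K

P₁ = nRT₁/V₁ = 3.23×8.314×508/29.7 = 459 kPa.
Adiabatic: T₂/T₁ = (P₂/P₁)^((γ−1)/γ) ⇒ T₂ = 508×(0.239)^0.400 = 287 K; V₂ = 70.0 L.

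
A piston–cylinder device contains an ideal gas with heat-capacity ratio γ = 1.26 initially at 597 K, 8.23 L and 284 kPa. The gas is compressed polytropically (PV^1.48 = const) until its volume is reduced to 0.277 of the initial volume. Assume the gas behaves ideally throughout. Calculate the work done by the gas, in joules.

-4150 J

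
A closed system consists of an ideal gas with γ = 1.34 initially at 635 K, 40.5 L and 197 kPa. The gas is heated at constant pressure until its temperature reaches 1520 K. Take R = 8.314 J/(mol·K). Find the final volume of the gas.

96.9 L

Isobaric: P stays 197 kPa; V/T = const ⇒ T₂ = 1520 K, V₂ = 96.9 L.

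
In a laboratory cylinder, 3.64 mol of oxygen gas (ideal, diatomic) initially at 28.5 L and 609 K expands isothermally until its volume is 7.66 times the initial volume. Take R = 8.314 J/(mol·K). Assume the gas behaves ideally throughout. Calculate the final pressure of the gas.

84.4 kPa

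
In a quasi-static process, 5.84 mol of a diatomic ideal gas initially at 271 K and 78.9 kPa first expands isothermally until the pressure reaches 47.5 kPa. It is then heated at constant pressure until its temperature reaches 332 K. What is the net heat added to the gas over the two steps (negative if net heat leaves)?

17000 J

V₁ = nRT₁/P₁ = 5.84×8.314×271/78.9 = 167 L.
Step 1 — Isothermal: T stays 271 K; PV = const ⇒ V₂ = 277 L, P₂ = 47.5 kPa.
ΔU = 0 (ideal gas, T constant).
W = nRT ln(V₂/V₁) = 5.84×8.314×271×ln(1.66) = 6680 J.
Q = ΔU + W = 6680 J.
State after step 1: P = 47.5 kPa, V = 277 L, T = 271 K.
Step 2 — Isobaric: P stays 47.5 kPa; V/T = const ⇒ T₂ = 332 K, V₂ = 339 L.
W = PΔV = 47.5×(339−277) kPa·L = 2960 J.
ΔU = nCvΔT = 5.84×20.8×(332−271) = 7400 J.
Q = ΔU + W = nCpΔT = 10400 J.
Net over both steps: W = 9640 J, Q = 17000 J, ΔU = 7400 J.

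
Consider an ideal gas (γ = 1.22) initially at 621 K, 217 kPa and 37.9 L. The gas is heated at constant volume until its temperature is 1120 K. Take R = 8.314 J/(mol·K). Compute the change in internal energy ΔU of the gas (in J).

30000 J

n = P₁V₁/(RT₁) = 217×37.9/(8.314×621) = 1.59 mol.
Isochoric: V stays 37.9 L; P/T = const ⇒ T₂ = 1120 K, P₂ = 391 kPa.
For an ideal gas ΔU = nCvΔT with Cv = R/(γ−1) = 37.8 J/(mol·K).
ΔU = 1.59×37.8×(1120−621) = 30000 J.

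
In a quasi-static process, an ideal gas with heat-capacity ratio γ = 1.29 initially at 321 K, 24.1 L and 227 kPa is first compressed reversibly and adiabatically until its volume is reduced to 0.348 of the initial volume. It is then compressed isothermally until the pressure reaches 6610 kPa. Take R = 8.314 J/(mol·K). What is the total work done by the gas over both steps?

n = P₁V₁/(RT₁) = 227×24.1/(8.314×321) = 2.05 mol.
Step 1 — Adiabatic: TV^(γ−1) = const ⇒ T₂ = 321×(2.87)^0.290 = 436 K; PV^γ = const ⇒ P₂ = 886 kPa.
ΔU = nCvΔT = 2.05×28.7×(436−321) = 6760 J.
Q = 0 for an adiabatic process, so W = −ΔU = -6760 J.
State after step 1: P = 886 kPa, V = 8.39 L, T = 436 K.
Step 2 — Isothermal: T stays 436 K; PV = const ⇒ V₂ = 1.12 L, P₂ = 6610 kPa.
ΔU = 0 (ideal gas, T constant).
W = nRT ln(V₂/V₁) = 2.05×8.314×436×ln(0.134) = -14900 J.
Q = ΔU + W = -14900 J.
Net over both steps: W = -21700 J, Q = -14900 J, ΔU = 6760 J.

-21700 J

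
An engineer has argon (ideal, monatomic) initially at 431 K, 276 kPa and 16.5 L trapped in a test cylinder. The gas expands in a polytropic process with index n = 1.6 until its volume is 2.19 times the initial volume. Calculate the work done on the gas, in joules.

n = P₁V₁/(RT₁) = 276×16.5/(8.314×431) = 1.27 mol.
Polytropic n=1.6: T₂ = T₁(V₁/V₂)^(n−1) = 431×(0.457)^0.60 = 269 K; P₂ = P₁(V₁/V₂)^n = 78.7 kPa.
W = (P₁V₁−P₂V₂)/(n−1) = (276×16.5−78.7×36.1)/0.60 = 2850 J.
Work done on the gas = −W_by = -2850 J.

-2850 J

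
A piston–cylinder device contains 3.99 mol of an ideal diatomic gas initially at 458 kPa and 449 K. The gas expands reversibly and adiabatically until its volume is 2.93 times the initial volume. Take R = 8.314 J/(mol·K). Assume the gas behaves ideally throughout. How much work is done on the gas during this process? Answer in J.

V₁ = nRT₁/P₁ = 3.99×8.314×449/458 = 32.5 L.
Adiabatic: TV^(γ−1) = const ⇒ T₂ = 449×(0.341)^0.400 = 292 K; PV^γ = const ⇒ P₂ = 102 kPa.
ΔU = nCvΔT = 3.99×20.8×(292−449) = -13000 J.
Q = 0 for an adiabatic process, so W = −ΔU = 13000 J.
Work done on the gas = −W_by = -13000 J.

-13000 J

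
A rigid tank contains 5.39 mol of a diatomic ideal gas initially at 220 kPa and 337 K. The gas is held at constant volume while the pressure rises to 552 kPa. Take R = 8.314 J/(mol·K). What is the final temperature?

V₁ = nRT₁/P₁ = 5.39×8.314×337/220 = 68.6 L.
Isochoric: V stays 68.6 L; P/T = const ⇒ T₂ = 846 K, P₂ = 552 kPa.

846 K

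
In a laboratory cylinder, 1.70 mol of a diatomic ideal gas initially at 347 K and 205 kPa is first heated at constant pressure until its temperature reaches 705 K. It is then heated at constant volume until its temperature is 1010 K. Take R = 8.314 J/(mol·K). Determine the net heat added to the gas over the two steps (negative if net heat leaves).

V₁ = nRT₁/P₁ = 1.70×8.314×347/205 = 23.9 L.
Step 1 — Isobaric: P stays 205 kPa; V/T = const ⇒ T₂ = 705 K, V₂ = 48.6 L.
W = PΔV = 205×(48.6−23.9) kPa·L = 5060 J.
ΔU = nCvΔT = 1.70×20.8×(705−347) = 12600 J.
Q = ΔU + W = nCpΔT = 17700 J.
State after step 1: P = 205 kPa, V = 48.6 L, T = 705 K.
Step 2 — Isochoric: V stays 48.6 L; P/T = const ⇒ T₂ = 1010 K, P₂ = 294 kPa.
W = 0 (no volume change).
ΔU = nCvΔT = 1.70×20.8×(1010−705) = 10800 J.
Q = ΔU = 10800 J.
Net over both steps: W = 5060 J, Q = 28500 J, ΔU = 23400 J.

28500 J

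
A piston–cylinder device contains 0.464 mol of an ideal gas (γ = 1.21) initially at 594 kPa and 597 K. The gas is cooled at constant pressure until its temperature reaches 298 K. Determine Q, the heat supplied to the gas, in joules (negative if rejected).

-6650 J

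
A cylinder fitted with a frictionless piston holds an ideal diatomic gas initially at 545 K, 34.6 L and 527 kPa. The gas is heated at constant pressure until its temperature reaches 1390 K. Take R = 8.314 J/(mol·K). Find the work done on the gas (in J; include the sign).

n = P₁V₁/(RT₁) = 527×34.6/(8.314×545) = 4.02 mol.
Isobaric: P stays 527 kPa; V/T = const ⇒ T₂ = 1390 K, V₂ = 88.2 L.
W = PΔV = 527×(88.2−34.6) kPa·L = 28300 J.
Work done on the gas = −W_by = -28300 J.

-28300 J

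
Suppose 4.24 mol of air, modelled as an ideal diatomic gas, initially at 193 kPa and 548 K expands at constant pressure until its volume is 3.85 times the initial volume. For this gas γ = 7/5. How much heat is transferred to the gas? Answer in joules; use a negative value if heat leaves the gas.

193000 J

V₁ = nRT₁/P₁ = 4.24×8.314×548/193 = 100 L.
Isobaric: P stays 193 kPa; V/T = const ⇒ T₂ = 2110 K, V₂ = 385 L.
W = PΔV = 193×(385−100) kPa·L = 55100 J.
ΔU = nCvΔT = 4.24×20.8×(2110−548) = 138000 J.
Q = ΔU + W = nCpΔT = 193000 J.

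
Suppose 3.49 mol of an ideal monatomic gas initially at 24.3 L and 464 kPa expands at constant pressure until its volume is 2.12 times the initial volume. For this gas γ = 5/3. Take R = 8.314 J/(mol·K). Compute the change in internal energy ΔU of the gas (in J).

18900 J

T₁ = P₁V₁/(nR) = 464×24.3/(3.49×8.314) = 389 K.
Isobaric: P stays 464 kPa; V/T = const ⇒ T₂ = 824 K, V₂ = 51.5 L.
For an ideal gas ΔU = nCvΔT with Cv = (3/2)R = 12.5 J/(mol·K).
ΔU = 3.49×12.5×(824−389) = 18900 J.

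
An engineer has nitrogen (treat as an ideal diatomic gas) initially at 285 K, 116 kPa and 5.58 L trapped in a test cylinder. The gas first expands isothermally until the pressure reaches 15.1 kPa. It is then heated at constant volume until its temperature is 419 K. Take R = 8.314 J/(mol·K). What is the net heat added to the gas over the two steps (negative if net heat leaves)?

n = P₁V₁/(RT₁) = 116×5.58/(8.314×285) = 0.273 mol.
Step 1 — Isothermal: T stays 285 K; PV = const ⇒ V₂ = 42.9 L, P₂ = 15.1 kPa.
ΔU = 0 (ideal gas, T constant).
W = nRT ln(V₂/V₁) = 0.273×8.314×285×ln(7.68) = 1320 J.
Q = ΔU + W = 1320 J.
State after step 1: P = 15.1 kPa, V = 42.9 L, T = 285 K.
Step 2 — Isochoric: V stays 42.9 L; P/T = const ⇒ T₂ = 419 K, P₂ = 22.2 kPa.
W = 0 (no volume change).
ΔU = nCvΔT = 0.273×20.8×(419−285) = 761 J.
Q = ΔU = 761 J.
Net over both steps: W = 1320 J, Q = 2080 J, ΔU = 761 J.

2080 J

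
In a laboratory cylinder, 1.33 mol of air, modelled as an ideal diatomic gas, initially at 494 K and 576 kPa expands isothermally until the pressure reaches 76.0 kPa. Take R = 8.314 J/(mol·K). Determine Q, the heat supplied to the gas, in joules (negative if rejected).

V₁ = nRT₁/P₁ = 1.33×8.314×494/576 = 9.48 L.
Isothermal: T stays 494 K; PV = const ⇒ V₂ = 71.9 L, P₂ = 76.0 kPa.
ΔU = 0 (ideal gas, T constant).
W = nRT ln(V₂/V₁) = 1.33×8.314×494×ln(7.58) = 11100 J.
Q = ΔU + W = 11100 J.

11100 J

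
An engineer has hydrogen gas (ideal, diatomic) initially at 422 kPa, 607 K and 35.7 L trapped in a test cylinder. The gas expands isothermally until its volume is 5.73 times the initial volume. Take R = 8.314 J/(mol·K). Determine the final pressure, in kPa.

Isothermal: T stays 607 K; PV = const ⇒ V₂ = 205 L, P₂ = 73.6 kPa.

73.6 kPa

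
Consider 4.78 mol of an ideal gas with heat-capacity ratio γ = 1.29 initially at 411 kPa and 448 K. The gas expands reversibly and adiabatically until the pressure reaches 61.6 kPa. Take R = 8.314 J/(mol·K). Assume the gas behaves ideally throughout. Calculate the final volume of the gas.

189 L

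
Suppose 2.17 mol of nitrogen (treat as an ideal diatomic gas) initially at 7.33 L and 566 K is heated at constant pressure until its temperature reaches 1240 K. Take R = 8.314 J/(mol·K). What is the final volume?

P₁ = nRT₁/V₁ = 2.17×8.314×566/7.33 = 1390 kPa.
Isobaric: P stays 1390 kPa; V/T = const ⇒ T₂ = 1240 K, V₂ = 16.1 L.

16.1 L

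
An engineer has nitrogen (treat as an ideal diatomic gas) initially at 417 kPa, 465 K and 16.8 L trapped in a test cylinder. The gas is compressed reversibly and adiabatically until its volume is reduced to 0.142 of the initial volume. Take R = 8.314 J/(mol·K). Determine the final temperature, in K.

1020 K

Adiabatic: TV^(γ−1) = const ⇒ T₂ = 465×(7.04)^0.400 = 1020 K; PV^γ = const ⇒ P₂ = 6410 kPa.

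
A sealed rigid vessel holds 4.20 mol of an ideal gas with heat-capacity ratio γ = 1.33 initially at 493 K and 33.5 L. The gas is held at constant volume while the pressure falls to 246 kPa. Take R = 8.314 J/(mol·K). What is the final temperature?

236 K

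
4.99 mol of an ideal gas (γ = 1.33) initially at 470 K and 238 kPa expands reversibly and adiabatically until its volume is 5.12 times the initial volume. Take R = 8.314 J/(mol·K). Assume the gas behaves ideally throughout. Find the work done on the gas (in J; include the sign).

-24600 J

V₁ = nRT₁/P₁ = 4.99×8.314×470/238 = 81.9 L.
Adiabatic: TV^(γ−1) = const ⇒ T₂ = 470×(0.195)^0.330 = 274 K; PV^γ = const ⇒ P₂ = 27.1 kPa.
ΔU = nCvΔT = 4.99×25.2×(274−470) = -24600 J.
Q = 0 for an adiabatic process, so W = −ΔU = 24600 J.
Work done on the gas = −W_by = -24600 J.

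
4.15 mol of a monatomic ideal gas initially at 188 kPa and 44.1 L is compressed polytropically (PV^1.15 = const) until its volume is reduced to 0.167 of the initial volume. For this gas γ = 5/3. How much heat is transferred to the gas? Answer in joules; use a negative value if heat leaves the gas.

T₁ = P₁V₁/(nR) = 188×44.1/(4.15×8.314) = 240 K.
Polytropic n=1.15: T₂ = T₁(V₁/V₂)^(n−1) = 240×(5.99)^0.15 = 314 K; P₂ = P₁(V₁/V₂)^n = 1470 kPa.
W = (P₁V₁−P₂V₂)/(n−1) = (188×44.1−1470×7.36)/0.15 = -17000 J.
ΔU = nCvΔT = 4.15×12.5×(314−240) = 3830 J.
Q = ΔU + W = -13200 J.

-13200 J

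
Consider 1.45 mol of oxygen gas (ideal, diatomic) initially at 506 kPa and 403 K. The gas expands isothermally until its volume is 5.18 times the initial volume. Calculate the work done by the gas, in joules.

V₁ = nRT₁/P₁ = 1.45×8.314×403/506 = 9.60 L.
Isothermal: T stays 403 K; PV = const ⇒ V₂ = 49.7 L, P₂ = 97.7 kPa.
W = nRT ln(V₂/V₁) = 1.45×8.314×403×ln(5.18) = 7990 J.

7990 J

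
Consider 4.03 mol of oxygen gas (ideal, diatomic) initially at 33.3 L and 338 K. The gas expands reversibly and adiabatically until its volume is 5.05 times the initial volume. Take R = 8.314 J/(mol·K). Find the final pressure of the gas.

35.2 kPa

P₁ = nRT₁/V₁ = 4.03×8.314×338/33.3 = 340 kPa.
Adiabatic: TV^(γ−1) = const ⇒ T₂ = 338×(0.198)^0.400 = 177 K; PV^γ = const ⇒ P₂ = 35.2 kPa.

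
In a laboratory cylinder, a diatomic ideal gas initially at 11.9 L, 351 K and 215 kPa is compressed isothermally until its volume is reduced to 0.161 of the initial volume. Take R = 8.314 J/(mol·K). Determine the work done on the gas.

n = P₁V₁/(RT₁) = 215×11.9/(8.314×351) = 0.877 mol.
Isothermal: T stays 351 K; PV = const ⇒ V₂ = 1.92 L, P₂ = 1340 kPa.
W = nRT ln(V₂/V₁) = 0.877×8.314×351×ln(0.161) = -4670 J.
Work done on the gas = −W_by = 4670 J.

4670 J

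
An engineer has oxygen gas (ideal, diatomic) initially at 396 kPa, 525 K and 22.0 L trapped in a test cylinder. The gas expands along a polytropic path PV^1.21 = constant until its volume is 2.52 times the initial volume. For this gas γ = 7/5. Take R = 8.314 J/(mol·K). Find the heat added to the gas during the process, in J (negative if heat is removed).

3480 J

n = P₁V₁/(RT₁) = 396×22.0/(8.314×525) = 2.00 mol.
Polytropic n=1.21: T₂ = T₁(V₁/V₂)^(n−1) = 525×(0.397)^0.21 = 432 K; P₂ = P₁(V₁/V₂)^n = 129 kPa.
W = (P₁V₁−P₂V₂)/(n−1) = (396×22.0−129×55.4)/0.21 = 7320 J.
ΔU = nCvΔT = 2.00×20.8×(432−525) = -3840 J.
Q = ΔU + W = 3480 J.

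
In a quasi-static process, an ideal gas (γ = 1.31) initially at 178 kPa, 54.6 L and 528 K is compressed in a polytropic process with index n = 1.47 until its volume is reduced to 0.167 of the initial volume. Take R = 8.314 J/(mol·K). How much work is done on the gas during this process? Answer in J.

27300 J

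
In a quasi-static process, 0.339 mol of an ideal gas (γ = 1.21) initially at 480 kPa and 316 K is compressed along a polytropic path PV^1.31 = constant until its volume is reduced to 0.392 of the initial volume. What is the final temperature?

V₁ = nRT₁/P₁ = 0.339×8.314×316/480 = 1.86 L.
Polytropic n=1.31: T₂ = T₁(V₁/V₂)^(n−1) = 316×(2.55)^0.31 = 422 K; P₂ = P₁(V₁/V₂)^n = 1640 kPa.

422 K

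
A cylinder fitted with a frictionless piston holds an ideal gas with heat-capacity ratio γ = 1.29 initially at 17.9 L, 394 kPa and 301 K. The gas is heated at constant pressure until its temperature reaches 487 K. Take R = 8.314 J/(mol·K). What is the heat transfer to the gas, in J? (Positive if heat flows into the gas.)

n = P₁V₁/(RT₁) = 394×17.9/(8.314×301) = 2.82 mol.
Isobaric: P stays 394 kPa; V/T = const ⇒ T₂ = 487 K, V₂ = 29.0 L.
W = PΔV = 394×(29.0−17.9) kPa·L = 4360 J.
ΔU = nCvΔT = 2.82×28.7×(487−301) = 15000 J.
Q = ΔU + W = nCpΔT = 19400 J.

19400 J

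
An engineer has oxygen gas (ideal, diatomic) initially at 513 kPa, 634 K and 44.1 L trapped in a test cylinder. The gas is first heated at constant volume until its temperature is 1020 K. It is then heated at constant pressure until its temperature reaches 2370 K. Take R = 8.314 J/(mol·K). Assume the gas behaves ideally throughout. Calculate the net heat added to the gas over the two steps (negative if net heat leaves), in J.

203000 J

n = P₁V₁/(RT₁) = 513×44.1/(8.314×634) = 4.29 mol.
Step 1 — Isochoric: V stays 44.1 L; P/T = const ⇒ T₂ = 1020 K, P₂ = 825 kPa.
W = 0 (no volume change).
ΔU = nCvΔT = 4.29×20.8×(1020−634) = 34400 J.
Q = ΔU = 34400 J.
State after step 1: P = 825 kPa, V = 44.1 L, T = 1020 K.
Step 2 — Isobaric: P stays 825 kPa; V/T = const ⇒ T₂ = 2370 K, V₂ = 102 L.
W = PΔV = 825×(102−44.1) kPa·L = 48200 J.
ΔU = nCvΔT = 4.29×20.8×(2370−1020) = 120000 J.
Q = ΔU + W = nCpΔT = 169000 J.
Net over both steps: W = 48200 J, Q = 203000 J, ΔU = 155000 J.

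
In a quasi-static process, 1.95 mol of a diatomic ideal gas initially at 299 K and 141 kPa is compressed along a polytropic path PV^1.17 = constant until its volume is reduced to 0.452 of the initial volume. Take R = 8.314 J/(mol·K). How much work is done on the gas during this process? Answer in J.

4120 J

V₁ = nRT₁/P₁ = 1.95×8.314×299/141 = 34.4 L.
Polytropic n=1.17: T₂ = T₁(V₁/V₂)^(n−1) = 299×(2.21)^0.17 = 342 K; P₂ = P₁(V₁/V₂)^n = 357 kPa.
W = (P₁V₁−P₂V₂)/(n−1) = (141×34.4−357×15.5)/0.17 = -4120 J.
Work done on the gas = −W_by = 4120 J.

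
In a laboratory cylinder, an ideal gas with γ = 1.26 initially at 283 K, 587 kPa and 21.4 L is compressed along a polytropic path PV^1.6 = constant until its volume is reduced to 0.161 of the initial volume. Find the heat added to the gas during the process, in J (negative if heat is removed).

54500 J

n = P₁V₁/(RT₁) = 587×21.4/(8.314×283) = 5.34 mol.
Polytropic n=1.6: T₂ = T₁(V₁/V₂)^(n−1) = 283×(6.21)^0.60 = 847 K; P₂ = P₁(V₁/V₂)^n = 10900 kPa.
W = (P₁V₁−P₂V₂)/(n−1) = (587×21.4−10900×3.45)/0.60 = -41700 J.
ΔU = nCvΔT = 5.34×32.0×(847−283) = 96200 J.
Q = ΔU + W = 54500 J.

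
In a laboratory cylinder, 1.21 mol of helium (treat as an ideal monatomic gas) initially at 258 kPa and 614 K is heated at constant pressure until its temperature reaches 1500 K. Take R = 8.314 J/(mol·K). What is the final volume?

V₁ = nRT₁/P₁ = 1.21×8.314×614/258 = 23.9 L.
Isobaric: P stays 258 kPa; V/T = const ⇒ T₂ = 1500 K, V₂ = 58.5 L.

58.5 L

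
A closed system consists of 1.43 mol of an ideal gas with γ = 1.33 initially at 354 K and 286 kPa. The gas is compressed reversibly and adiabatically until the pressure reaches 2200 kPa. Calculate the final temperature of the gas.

587 K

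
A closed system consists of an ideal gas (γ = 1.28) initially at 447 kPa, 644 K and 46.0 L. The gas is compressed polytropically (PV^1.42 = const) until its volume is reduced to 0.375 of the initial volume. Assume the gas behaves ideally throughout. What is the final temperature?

Polytropic n=1.42: T₂ = T₁(V₁/V₂)^(n−1) = 644×(2.67)^0.42 = 972 K; P₂ = P₁(V₁/V₂)^n = 1800 kPa.

972 K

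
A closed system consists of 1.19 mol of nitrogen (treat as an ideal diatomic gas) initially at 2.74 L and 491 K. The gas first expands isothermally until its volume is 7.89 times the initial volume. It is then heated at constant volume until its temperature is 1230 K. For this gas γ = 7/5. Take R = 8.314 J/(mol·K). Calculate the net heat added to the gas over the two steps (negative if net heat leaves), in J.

28300 J

P₁ = nRT₁/V₁ = 1.19×8.314×491/2.74 = 1770 kPa.
Step 1 — Isothermal: T stays 491 K; PV = const ⇒ V₂ = 21.6 L, P₂ = 225 kPa.
ΔU = 0 (ideal gas, T constant).
W = nRT ln(V₂/V₁) = 1.19×8.314×491×ln(7.89) = 10000 J.
Q = ΔU + W = 10000 J.
State after step 1: P = 225 kPa, V = 21.6 L, T = 491 K.
Step 2 — Isochoric: V stays 21.6 L; P/T = const ⇒ T₂ = 1230 K, P₂ = 563 kPa.
W = 0 (no volume change).
ΔU = nCvΔT = 1.19×20.8×(1230−491) = 18300 J.
Q = ΔU = 18300 J.
Net over both steps: W = 10000 J, Q = 28300 J, ΔU = 18300 J.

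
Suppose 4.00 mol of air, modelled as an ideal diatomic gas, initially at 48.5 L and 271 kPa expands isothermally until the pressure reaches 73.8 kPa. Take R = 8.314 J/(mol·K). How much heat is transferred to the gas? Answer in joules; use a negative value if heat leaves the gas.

T₁ = P₁V₁/(nR) = 271×48.5/(4.00×8.314) = 395 K.
Isothermal: T stays 395 K; PV = const ⇒ V₂ = 178 L, P₂ = 73.8 kPa.
ΔU = 0 (ideal gas, T constant).
W = nRT ln(V₂/V₁) = 4.00×8.314×395×ln(3.67) = 17100 J.
Q = ΔU + W = 17100 J.

17100 J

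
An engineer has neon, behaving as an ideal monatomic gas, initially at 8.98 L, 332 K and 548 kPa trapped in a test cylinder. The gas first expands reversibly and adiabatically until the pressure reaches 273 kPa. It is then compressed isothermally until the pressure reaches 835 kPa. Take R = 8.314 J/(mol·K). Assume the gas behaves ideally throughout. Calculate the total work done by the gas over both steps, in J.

-2370 J

n = P₁V₁/(RT₁) = 548×8.98/(8.314×332) = 1.78 mol.
Step 1 — Adiabatic: T₂/T₁ = (P₂/P₁)^((γ−1)/γ) ⇒ T₂ = 332×(0.498)^0.400 = 251 K; V₂ = 13.6 L.
ΔU = nCvΔT = 1.78×12.5×(251−332) = -1800 J.
Q = 0 for an adiabatic process, so W = −ΔU = 1800 J.
State after step 1: P = 273 kPa, V = 13.6 L, T = 251 K.
Step 2 — Isothermal: T stays 251 K; PV = const ⇒ V₂ = 4.46 L, P₂ = 835 kPa.
ΔU = 0 (ideal gas, T constant).
W = nRT ln(V₂/V₁) = 1.78×8.314×251×ln(0.327) = -4160 J.
Q = ΔU + W = -4160 J.
Net over both steps: W = -2370 J, Q = -4160 J, ΔU = -1800 J.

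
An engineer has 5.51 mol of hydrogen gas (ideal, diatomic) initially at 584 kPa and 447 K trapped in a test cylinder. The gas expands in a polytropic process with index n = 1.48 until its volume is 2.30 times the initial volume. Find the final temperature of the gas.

300 K

V₁ = nRT₁/P₁ = 5.51×8.314×447/584 = 35.1 L.
Polytropic n=1.48: T₂ = T₁(V₁/V₂)^(n−1) = 447×(0.435)^0.48 = 300 K; P₂ = P₁(V₁/V₂)^n = 170 kPa.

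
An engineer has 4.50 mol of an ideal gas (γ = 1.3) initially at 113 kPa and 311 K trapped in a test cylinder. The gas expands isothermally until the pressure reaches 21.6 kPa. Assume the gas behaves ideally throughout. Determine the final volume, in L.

539 L

V₁ = nRT₁/P₁ = 4.50×8.314×311/113 = 103 L.
Isothermal: T stays 311 K; PV = const ⇒ V₂ = 539 L, P₂ = 21.6 kPa.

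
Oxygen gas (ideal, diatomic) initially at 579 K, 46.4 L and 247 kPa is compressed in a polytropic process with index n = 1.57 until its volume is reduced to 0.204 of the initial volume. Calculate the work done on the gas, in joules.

n = P₁V₁/(RT₁) = 247×46.4/(8.314×579) = 2.38 mol.
Polytropic n=1.57: T₂ = T₁(V₁/V₂)^(n−1) = 579×(4.90)^0.57 = 1430 K; P₂ = P₁(V₁/V₂)^n = 3000 kPa.
W = (P₁V₁−P₂V₂)/(n−1) = (247×46.4−3000×9.47)/0.57 = -29600 J.
Work done on the gas = −W_by = 29600 J.

29600 J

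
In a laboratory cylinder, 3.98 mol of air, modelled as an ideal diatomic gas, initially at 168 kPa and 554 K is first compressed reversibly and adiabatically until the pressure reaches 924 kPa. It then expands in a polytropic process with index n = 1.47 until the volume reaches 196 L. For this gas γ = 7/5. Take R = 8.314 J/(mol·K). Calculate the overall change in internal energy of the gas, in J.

V₁ = nRT₁/P₁ = 3.98×8.314×554/168 = 109 L.
Step 1 — Adiabatic: T₂/T₁ = (P₂/P₁)^((γ−1)/γ) ⇒ T₂ = 554×(5.50)^0.286 = 902 K; V₂ = 32.3 L.
ΔU = nCvΔT = 3.98×20.8×(902−554) = 28800 J.
Q = 0 for an adiabatic process, so W = −ΔU = -28800 J.
State after step 1: P = 924 kPa, V = 32.3 L, T = 902 K.
Step 2 — Polytropic n=1.47: T₂ = T₁(V₁/V₂)^(n−1) = 902×(0.165)^0.47 = 386 K; P₂ = P₁(V₁/V₂)^n = 65.2 kPa.
W = (P₁V₁−P₂V₂)/(n−1) = (924×32.3−65.2×196)/0.47 = 36300 J.
ΔU = nCvΔT = 3.98×20.8×(386−902) = -42600 J.
Q = ΔU + W = -6350 J.
Net over both steps: W = 7520 J, Q = -6350 J, ΔU = -13900 J.

-13900 J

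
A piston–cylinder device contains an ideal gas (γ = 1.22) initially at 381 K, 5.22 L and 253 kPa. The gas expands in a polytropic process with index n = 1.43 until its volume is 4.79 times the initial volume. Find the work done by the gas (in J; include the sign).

n = P₁V₁/(RT₁) = 253×5.22/(8.314×381) = 0.417 mol.
Polytropic n=1.43: T₂ = T₁(V₁/V₂)^(n−1) = 381×(0.209)^0.43 = 194 K; P₂ = P₁(V₁/V₂)^n = 26.9 kPa.
W = (P₁V₁−P₂V₂)/(n−1) = (253×5.22−26.9×25.0)/0.43 = 1510 J.

1510 J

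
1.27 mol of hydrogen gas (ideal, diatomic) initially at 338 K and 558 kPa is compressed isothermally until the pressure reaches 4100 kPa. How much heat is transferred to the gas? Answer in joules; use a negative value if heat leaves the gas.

-7120 J

V₁ = nRT₁/P₁ = 1.27×8.314×338/558 = 6.40 L.
Isothermal: T stays 338 K; PV = const ⇒ V₂ = 0.870 L, P₂ = 4100 kPa.
ΔU = 0 (ideal gas, T constant).
W = nRT ln(V₂/V₁) = 1.27×8.314×338×ln(0.136) = -7120 J.
Q = ΔU + W = -7120 J.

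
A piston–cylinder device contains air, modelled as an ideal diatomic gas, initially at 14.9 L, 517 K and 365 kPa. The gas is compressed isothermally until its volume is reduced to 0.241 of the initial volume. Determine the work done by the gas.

n = P₁V₁/(RT₁) = 365×14.9/(8.314×517) = 1.27 mol.
Isothermal: T stays 517 K; PV = const ⇒ V₂ = 3.59 L, P₂ = 1510 kPa.
W = nRT ln(V₂/V₁) = 1.27×8.314×517×ln(0.241) = -7740 J.

-7740 J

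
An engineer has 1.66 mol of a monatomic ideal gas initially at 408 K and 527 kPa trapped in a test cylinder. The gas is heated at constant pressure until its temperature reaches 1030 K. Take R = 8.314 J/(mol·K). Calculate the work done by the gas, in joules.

8580 J

V₁ = nRT₁/P₁ = 1.66×8.314×408/527 = 10.7 L.
Isobaric: P stays 527 kPa; V/T = const ⇒ T₂ = 1030 K, V₂ = 27.0 L.
W = PΔV = 527×(27.0−10.7) kPa·L = 8580 J.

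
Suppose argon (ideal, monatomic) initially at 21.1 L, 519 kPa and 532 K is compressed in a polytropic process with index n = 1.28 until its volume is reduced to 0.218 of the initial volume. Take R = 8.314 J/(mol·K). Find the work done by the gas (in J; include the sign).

-20800 J

n = P₁V₁/(RT₁) = 519×21.1/(8.314×532) = 2.48 mol.
Polytropic n=1.28: T₂ = T₁(V₁/V₂)^(n−1) = 532×(4.59)^0.28 = 815 K; P₂ = P₁(V₁/V₂)^n = 3650 kPa.
W = (P₁V₁−P₂V₂)/(n−1) = (519×21.1−3650×4.60)/0.28 = -20800 J.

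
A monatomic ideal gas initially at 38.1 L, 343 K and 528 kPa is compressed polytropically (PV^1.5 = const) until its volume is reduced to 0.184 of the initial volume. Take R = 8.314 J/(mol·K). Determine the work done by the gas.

-53600 J

n = P₁V₁/(RT₁) = 528×38.1/(8.314×343) = 7.05 mol.
Polytropic n=1.5: T₂ = T₁(V₁/V₂)^(n−1) = 343×(5.43)^0.50 = 800 K; P₂ = P₁(V₁/V₂)^n = 6690 kPa.
W = (P₁V₁−P₂V₂)/(n−1) = (528×38.1−6690×7.01)/0.50 = -53600 J.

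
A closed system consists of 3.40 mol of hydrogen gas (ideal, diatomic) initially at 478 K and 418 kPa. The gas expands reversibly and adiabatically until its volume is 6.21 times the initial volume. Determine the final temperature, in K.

V₁ = nRT₁/P₁ = 3.40×8.314×478/418 = 32.3 L.
Adiabatic: TV^(γ−1) = const ⇒ T₂ = 478×(0.161)^0.400 = 230 K; PV^γ = const ⇒ P₂ = 32.4 kPa.

230 K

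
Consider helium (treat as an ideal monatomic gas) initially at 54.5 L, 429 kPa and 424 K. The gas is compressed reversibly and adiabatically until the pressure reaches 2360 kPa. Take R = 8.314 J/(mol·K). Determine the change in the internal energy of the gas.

34300 J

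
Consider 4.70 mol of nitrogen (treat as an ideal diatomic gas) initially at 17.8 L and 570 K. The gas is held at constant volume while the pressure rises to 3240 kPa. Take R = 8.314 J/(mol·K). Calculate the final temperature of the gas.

1480 K

P₁ = nRT₁/V₁ = 4.70×8.314×570/17.8 = 1250 kPa.
Isochoric: V stays 17.8 L; P/T = const ⇒ T₂ = 1480 K, P₂ = 3240 kPa.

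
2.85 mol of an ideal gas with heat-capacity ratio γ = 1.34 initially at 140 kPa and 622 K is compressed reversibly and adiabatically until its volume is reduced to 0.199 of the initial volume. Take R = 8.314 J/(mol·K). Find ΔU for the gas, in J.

31700 J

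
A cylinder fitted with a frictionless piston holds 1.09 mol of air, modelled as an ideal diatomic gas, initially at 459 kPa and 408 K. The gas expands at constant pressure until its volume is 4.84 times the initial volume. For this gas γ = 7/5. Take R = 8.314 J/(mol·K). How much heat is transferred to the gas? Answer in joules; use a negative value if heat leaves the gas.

49700 J

V₁ = nRT₁/P₁ = 1.09×8.314×408/459 = 8.06 L.
Isobaric: P stays 459 kPa; V/T = const ⇒ T₂ = 1970 K, V₂ = 39.0 L.
W = PΔV = 459×(39.0−8.06) kPa·L = 14200 J.
ΔU = nCvΔT = 1.09×20.8×(1970−408) = 35500 J.
Q = ΔU + W = nCpΔT = 49700 J.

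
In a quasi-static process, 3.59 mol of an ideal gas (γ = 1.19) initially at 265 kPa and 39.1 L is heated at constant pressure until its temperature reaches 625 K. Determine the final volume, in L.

70.4 L

T₁ = P₁V₁/(nR) = 265×39.1/(3.59×8.314) = 347 K.
Isobaric: P stays 265 kPa; V/T = const ⇒ T₂ = 625 K, V₂ = 70.4 L.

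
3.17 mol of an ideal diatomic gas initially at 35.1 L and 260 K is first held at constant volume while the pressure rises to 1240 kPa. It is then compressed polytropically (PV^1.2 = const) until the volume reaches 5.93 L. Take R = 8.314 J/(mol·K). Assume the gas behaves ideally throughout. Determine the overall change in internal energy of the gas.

P₁ = nRT₁/V₁ = 3.17×8.314×260/35.1 = 195 kPa.
Step 1 — Isochoric: V stays 35.1 L; P/T = const ⇒ T₂ = 1650 K, P₂ = 1240 kPa.
W = 0 (no volume change).
ΔU = nCvΔT = 3.17×20.8×(1650−260) = 91700 J.
Q = ΔU = 91700 J.
State after step 1: P = 1240 kPa, V = 35.1 L, T = 1650 K.
Step 2 — Polytropic n=1.2: T₂ = T₁(V₁/V₂)^(n−1) = 1650×(5.92)^0.20 = 2360 K; P₂ = P₁(V₁/V₂)^n = 10500 kPa.
W = (P₁V₁−P₂V₂)/(n−1) = (1240×35.1−10500×5.93)/0.20 = -92900 J.
ΔU = nCvΔT = 3.17×20.8×(2360−1650) = 46500 J.
Q = ΔU + W = -46500 J.
Net over both steps: W = -92900 J, Q = 45200 J, ΔU = 138000 J.

138000 J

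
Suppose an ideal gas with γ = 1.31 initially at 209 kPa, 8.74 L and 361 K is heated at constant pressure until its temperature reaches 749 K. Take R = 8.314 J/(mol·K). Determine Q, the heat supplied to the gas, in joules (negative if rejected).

8300 J

n = P₁V₁/(RT₁) = 209×8.74/(8.314×361) = 0.609 mol.
Isobaric: P stays 209 kPa; V/T = const ⇒ T₂ = 749 K, V₂ = 18.1 L.
W = PΔV = 209×(18.1−8.74) kPa·L = 1960 J.
ΔU = nCvΔT = 0.609×26.8×(749−361) = 6330 J.
Q = ΔU + W = nCpΔT = 8300 J.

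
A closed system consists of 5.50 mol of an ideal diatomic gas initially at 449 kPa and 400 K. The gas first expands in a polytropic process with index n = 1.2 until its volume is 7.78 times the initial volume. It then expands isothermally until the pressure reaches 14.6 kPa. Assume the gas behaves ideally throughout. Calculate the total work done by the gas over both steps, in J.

42500 J

V₁ = nRT₁/P₁ = 5.50×8.314×400/449 = 40.7 L.
Step 1 — Polytropic n=1.2: T₂ = T₁(V₁/V₂)^(n−1) = 400×(0.129)^0.20 = 265 K; P₂ = P₁(V₁/V₂)^n = 38.3 kPa.
W = (P₁V₁−P₂V₂)/(n−1) = (449×40.7−38.3×317)/0.20 = 30800 J.
ΔU = nCvΔT = 5.50×20.8×(265−400) = -15400 J.
Q = ΔU + W = 15400 J.
State after step 1: P = 38.3 kPa, V = 317 L, T = 265 K.
Step 2 — Isothermal: T stays 265 K; PV = const ⇒ V₂ = 831 L, P₂ = 14.6 kPa.
ΔU = 0 (ideal gas, T constant).
W = nRT ln(V₂/V₁) = 5.50×8.314×265×ln(2.62) = 11700 J.
Q = ΔU + W = 11700 J.
Net over both steps: W = 42500 J, Q = 27100 J, ΔU = -15400 J.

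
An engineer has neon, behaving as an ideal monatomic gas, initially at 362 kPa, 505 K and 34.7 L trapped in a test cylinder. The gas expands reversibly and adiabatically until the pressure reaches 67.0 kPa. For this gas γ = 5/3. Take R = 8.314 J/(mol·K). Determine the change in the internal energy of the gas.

n = P₁V₁/(RT₁) = 362×34.7/(8.314×505) = 2.99 mol.
Adiabatic: T₂/T₁ = (P₂/P₁)^((γ−1)/γ) ⇒ T₂ = 505×(0.185)^0.400 = 257 K; V₂ = 95.5 L.
For an ideal gas ΔU = nCvΔT with Cv = (3/2)R = 12.5 J/(mol·K).
ΔU = 2.99×12.5×(257−505) = -9250 J.

-9250 J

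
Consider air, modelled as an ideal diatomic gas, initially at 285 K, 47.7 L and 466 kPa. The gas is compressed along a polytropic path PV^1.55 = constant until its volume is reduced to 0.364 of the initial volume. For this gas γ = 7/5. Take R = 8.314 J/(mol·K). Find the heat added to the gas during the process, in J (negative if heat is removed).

n = P₁V₁/(RT₁) = 466×47.7/(8.314×285) = 9.38 mol.
Polytropic n=1.55: T₂ = T₁(V₁/V₂)^(n−1) = 285×(2.75)^0.55 = 497 K; P₂ = P₁(V₁/V₂)^n = 2230 kPa.
W = (P₁V₁−P₂V₂)/(n−1) = (466×47.7−2230×17.4)/0.55 = -30000 J.
ΔU = nCvΔT = 9.38×20.8×(497−285) = 41300 J.
Q = ΔU + W = 11300 J.

11300 J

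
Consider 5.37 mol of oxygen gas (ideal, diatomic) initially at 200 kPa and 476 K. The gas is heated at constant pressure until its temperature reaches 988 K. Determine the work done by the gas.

V₁ = nRT₁/P₁ = 5.37×8.314×476/200 = 106 L.
Isobaric: P stays 200 kPa; V/T = const ⇒ T₂ = 988 K, V₂ = 221 L.
W = PΔV = 200×(221−106) kPa·L = 22900 J.

22900 J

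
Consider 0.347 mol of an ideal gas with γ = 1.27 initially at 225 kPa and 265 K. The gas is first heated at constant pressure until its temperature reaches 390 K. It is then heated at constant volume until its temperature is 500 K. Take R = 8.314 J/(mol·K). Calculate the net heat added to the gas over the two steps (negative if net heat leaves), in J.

2870 J

V₁ = nRT₁/P₁ = 0.347×8.314×265/225 = 3.40 L.
Step 1 — Isobaric: P stays 225 kPa; V/T = const ⇒ T₂ = 390 K, V₂ = 5.00 L.
W = PΔV = 225×(5.00−3.40) kPa·L = 361 J.
ΔU = nCvΔT = 0.347×30.8×(390−265) = 1340 J.
Q = ΔU + W = nCpΔT = 1700 J.
State after step 1: P = 225 kPa, V = 5.00 L, T = 390 K.
Step 2 — Isochoric: V stays 5.00 L; P/T = const ⇒ T₂ = 500 K, P₂ = 288 kPa.
W = 0 (no volume change).
ΔU = nCvΔT = 0.347×30.8×(500−390) = 1180 J.
Q = ΔU = 1180 J.
Net over both steps: W = 361 J, Q = 2870 J, ΔU = 2510 J.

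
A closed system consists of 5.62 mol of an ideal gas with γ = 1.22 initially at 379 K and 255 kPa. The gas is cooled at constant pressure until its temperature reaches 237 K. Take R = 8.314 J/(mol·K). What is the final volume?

V₁ = nRT₁/P₁ = 5.62×8.314×379/255 = 69.4 L.
Isobaric: P stays 255 kPa; V/T = const ⇒ T₂ = 237 K, V₂ = 43.4 L.

43.4 L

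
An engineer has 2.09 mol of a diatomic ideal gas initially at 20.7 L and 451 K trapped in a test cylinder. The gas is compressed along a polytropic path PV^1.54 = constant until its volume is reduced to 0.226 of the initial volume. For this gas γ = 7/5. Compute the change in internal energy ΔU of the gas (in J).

P₁ = nRT₁/V₁ = 2.09×8.314×451/20.7 = 379 kPa.
Polytropic n=1.54: T₂ = T₁(V₁/V₂)^(n−1) = 451×(4.42)^0.54 = 1010 K; P₂ = P₁(V₁/V₂)^n = 3740 kPa.
For an ideal gas ΔU = nCvΔT with Cv = (5/2)R = 20.8 J/(mol·K).
ΔU = 2.09×20.8×(1010−451) = 24100 J.

24100 J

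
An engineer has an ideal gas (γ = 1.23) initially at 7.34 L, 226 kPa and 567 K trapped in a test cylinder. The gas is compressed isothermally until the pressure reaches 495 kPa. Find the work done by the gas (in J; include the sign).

-1300 J

n = P₁V₁/(RT₁) = 226×7.34/(8.314×567) = 0.352 mol.
Isothermal: T stays 567 K; PV = const ⇒ V₂ = 3.35 L, P₂ = 495 kPa.
W = nRT ln(V₂/V₁) = 0.352×8.314×567×ln(0.457) = -1300 J.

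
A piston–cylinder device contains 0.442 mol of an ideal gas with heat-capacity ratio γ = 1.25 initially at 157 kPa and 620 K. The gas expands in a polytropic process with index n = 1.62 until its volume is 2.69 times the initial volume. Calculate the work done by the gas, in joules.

1690 J

V₁ = nRT₁/P₁ = 0.442×8.314×620/157 = 14.5 L.
Polytropic n=1.62: T₂ = T₁(V₁/V₂)^(n−1) = 620×(0.372)^0.62 = 336 K; P₂ = P₁(V₁/V₂)^n = 31.6 kPa.
W = (P₁V₁−P₂V₂)/(n−1) = (157×14.5−31.6×39.0)/0.62 = 1690 J.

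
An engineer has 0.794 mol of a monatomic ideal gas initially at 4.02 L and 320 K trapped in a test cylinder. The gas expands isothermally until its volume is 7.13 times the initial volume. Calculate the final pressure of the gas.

P₁ = nRT₁/V₁ = 0.794×8.314×320/4.02 = 525 kPa.
Isothermal: T stays 320 K; PV = const ⇒ V₂ = 28.7 L, P₂ = 73.7 kPa.

73.7 kPa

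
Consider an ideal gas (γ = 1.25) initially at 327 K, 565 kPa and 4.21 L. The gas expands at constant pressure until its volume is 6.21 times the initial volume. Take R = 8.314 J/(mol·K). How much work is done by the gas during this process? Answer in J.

n = P₁V₁/(RT₁) = 565×4.21/(8.314×327) = 0.875 mol.
Isobaric: P stays 565 kPa; V/T = const ⇒ T₂ = 2030 K, V₂ = 26.1 L.
W = PΔV = 565×(26.1−4.21) kPa·L = 12400 J.

12400 J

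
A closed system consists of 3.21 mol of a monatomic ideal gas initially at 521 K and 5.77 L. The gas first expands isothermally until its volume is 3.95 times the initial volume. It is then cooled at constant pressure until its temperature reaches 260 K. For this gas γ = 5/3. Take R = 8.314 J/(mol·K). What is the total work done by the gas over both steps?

P₁ = nRT₁/V₁ = 3.21×8.314×521/5.77 = 2410 kPa.
Step 1 — Isothermal: T stays 521 K; PV = const ⇒ V₂ = 22.8 L, P₂ = 610 kPa.
ΔU = 0 (ideal gas, T constant).
W = nRT ln(V₂/V₁) = 3.21×8.314×521×ln(3.95) = 19100 J.
Q = ΔU + W = 19100 J.
State after step 1: P = 610 kPa, V = 22.8 L, T = 521 K.
Step 2 — Isobaric: P stays 610 kPa; V/T = const ⇒ T₂ = 260 K, V₂ = 11.4 L.
W = PΔV = 610×(11.4−22.8) kPa·L = -6970 J.
ΔU = nCvΔT = 3.21×12.5×(260−521) = -10400 J.
Q = ΔU + W = nCpΔT = -17400 J.
Net over both steps: W = 12100 J, Q = 1690 J, ΔU = -10400 J.

12100 J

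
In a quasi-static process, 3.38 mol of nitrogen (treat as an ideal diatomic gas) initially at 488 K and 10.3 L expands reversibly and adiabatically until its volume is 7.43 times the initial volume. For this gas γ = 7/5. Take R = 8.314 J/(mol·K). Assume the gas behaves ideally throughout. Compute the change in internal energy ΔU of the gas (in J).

-18900 J

P₁ = nRT₁/V₁ = 3.38×8.314×488/10.3 = 1330 kPa.
Adiabatic: TV^(γ−1) = const ⇒ T₂ = 488×(0.135)^0.400 = 219 K; PV^γ = const ⇒ P₂ = 80.3 kPa.
For an ideal gas ΔU = nCvΔT with Cv = (5/2)R = 20.8 J/(mol·K).
ΔU = 3.38×20.8×(219−488) = -18900 J.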